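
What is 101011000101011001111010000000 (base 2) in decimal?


101011000101011001111010000000 in decimal = 722837120

722837120


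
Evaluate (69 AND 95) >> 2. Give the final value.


Step 1: 69 & 95 = 69
Step 2: 69 >> 2 = 17

17


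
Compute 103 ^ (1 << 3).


103 ^ (1 << 3) = 103 ^ 8 = 111

111


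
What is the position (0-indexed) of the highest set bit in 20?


0b10100. Highest set bit at position 4

4


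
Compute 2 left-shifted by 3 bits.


0b10 << 3 = 0b10000 = 16

16


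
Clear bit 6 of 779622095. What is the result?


779622095 & ~(1 << 6) = 779622031

779622031


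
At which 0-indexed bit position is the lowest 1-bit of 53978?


0b1101001011011010. Lowest set bit at position 1

1


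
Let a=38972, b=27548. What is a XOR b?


38972 ^ 27548 = 62368

62368


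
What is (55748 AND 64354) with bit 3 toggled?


Step 1: 55748 & 64354 = 55616
Step 2: 55616 ^ (1 << 3) = 55616 ^ 8 = 55624

55624


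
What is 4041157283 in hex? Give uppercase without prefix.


4041157283 = F0DF2AA3 hex

F0DF2AA3


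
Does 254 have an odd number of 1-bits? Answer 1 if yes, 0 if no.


0b11111110 has 7 ones => parity 1

1


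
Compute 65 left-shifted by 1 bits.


0b1000001 << 1 = 0b10000010 = 130

130


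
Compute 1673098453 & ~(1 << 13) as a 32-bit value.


1673098453 & ~(1 << 13) = 1673090261

1673090261


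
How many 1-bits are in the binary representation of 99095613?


0b101111010000001010000111101 has 13 set bits

13


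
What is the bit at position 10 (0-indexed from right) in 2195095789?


0b10000010110101101000000011101101, position 10 = 0

0


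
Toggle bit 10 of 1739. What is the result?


1739 ^ (1 << 10) = 1739 ^ 1024 = 715

715


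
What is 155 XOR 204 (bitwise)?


0b10011011 ^ 0b11001100 = 0b1010111 = 87

87


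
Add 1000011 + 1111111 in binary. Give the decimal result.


1000011 + 1111111 = 11000010 = 194

194


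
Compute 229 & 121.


0b11100101 & 0b1111001 = 0b1100001 = 97

97


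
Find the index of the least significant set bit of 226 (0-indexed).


0b11100010. Lowest set bit at position 1

1


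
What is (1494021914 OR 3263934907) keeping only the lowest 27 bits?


Step 1: 1494021914 | 3263934907 = 3683645371
Step 2: 3683645371 & 134217727 = 59766715

59766715


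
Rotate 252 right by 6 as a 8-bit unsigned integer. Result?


Rotate 0b11111100 right by 6 (8-bit) = 0b11110011 = 243

243


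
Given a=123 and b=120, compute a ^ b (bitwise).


123 ^ 120 = 3

3


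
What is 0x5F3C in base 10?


5F3C hex = 24380 decimal

24380


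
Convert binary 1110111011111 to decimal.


1110111011111 in decimal = 7647

7647


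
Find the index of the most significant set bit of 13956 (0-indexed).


0b11011010000100. Highest set bit at position 13

13


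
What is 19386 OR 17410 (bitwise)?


0b100101110111010 | 0b100010000000010 = 0b100111110111010 = 20410

20410


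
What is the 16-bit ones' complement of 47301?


47301 ^ 65535 = 18234

18234


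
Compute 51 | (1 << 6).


51 | (1 << 6) = 51 | 64 = 115

115


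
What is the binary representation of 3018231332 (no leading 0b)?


3018231332 = 10110011111001101000111000100100 in binary

10110011111001101000111000100100


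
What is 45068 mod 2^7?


45068 & 127 = 12

12


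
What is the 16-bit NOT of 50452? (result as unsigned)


~0b1100010100010100 = 0b11101011101011 = 15083 (16-bit unsigned)

15083


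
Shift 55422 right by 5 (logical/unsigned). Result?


0b1101100001111110 >> 5 = 0b11011000011 = 1731

1731


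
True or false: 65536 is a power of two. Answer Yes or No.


0b10000000000000000. Only one bit set => Yes

Yes


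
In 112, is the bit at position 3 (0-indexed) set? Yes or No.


0b1110000, bit 3 = 0. No

No


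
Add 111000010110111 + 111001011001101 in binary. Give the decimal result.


111000010110111 + 111001011001101 = 1110001110000100 = 58244

58244


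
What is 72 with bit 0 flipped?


72 ^ (1 << 0) = 72 ^ 1 = 73

73


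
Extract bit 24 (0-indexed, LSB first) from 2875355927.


0b10101011011000100111001100010111, position 24 = 1

1


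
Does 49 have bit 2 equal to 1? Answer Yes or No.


0b110001, bit 2 = 0. No

No


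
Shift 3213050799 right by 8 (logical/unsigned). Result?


0b10111111100000110100001110101111 >> 8 = 0b101111111000001101000011 = 12550979

12550979


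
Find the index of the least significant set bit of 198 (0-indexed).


0b11000110. Lowest set bit at position 1

1


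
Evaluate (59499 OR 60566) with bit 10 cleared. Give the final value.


Step 1: 59499 | 60566 = 60671
Step 2: 60671 & ~(1 << 10) = 59647

59647


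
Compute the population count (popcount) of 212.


0b11010100 has 4 set bits

4


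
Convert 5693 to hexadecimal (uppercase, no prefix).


5693 = 163D hex

163D


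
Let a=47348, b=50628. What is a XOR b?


47348 ^ 50628 = 32048

32048


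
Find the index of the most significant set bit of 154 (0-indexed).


0b10011010. Highest set bit at position 7

7


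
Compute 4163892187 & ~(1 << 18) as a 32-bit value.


4163892187 & ~(1 << 18) = 4163630043

4163630043


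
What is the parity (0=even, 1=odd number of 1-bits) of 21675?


0b101010010101011 has 8 ones => parity 0

0


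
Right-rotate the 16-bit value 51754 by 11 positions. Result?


Rotate 0b1100101000101010 right by 11 (16-bit) = 0b100010101011001 = 17753

17753


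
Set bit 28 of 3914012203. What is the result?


3914012203 | (1 << 28) = 3914012203 | 268435456 = 4182447659

4182447659


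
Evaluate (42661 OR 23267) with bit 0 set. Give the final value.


Step 1: 42661 | 23267 = 65255
Step 2: 65255 | (1 << 0) = 65255 | 1 = 65255

65255


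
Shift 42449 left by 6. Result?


0b1010010111010001 << 6 = 0b1010010111010001000000 = 2716736

2716736


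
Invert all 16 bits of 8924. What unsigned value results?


8924 ^ 65535 = 56611

56611


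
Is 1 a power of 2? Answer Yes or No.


0b1. Only one bit set => Yes

Yes


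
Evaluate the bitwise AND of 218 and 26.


0b11011010 & 0b11010 = 0b11010 = 26

26


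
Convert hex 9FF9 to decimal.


9FF9 hex = 40953 decimal

40953


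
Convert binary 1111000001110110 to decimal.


1111000001110110 in decimal = 61558

61558


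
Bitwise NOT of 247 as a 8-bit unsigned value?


~0b11110111 = 0b1000 = 8 (8-bit unsigned)

8


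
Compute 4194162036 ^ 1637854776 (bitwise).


0b11111001111111011101010101110100 ^ 0b1100001100111111010111000111000 = 0b10011000011000100111101101001100 = 2556590924

2556590924


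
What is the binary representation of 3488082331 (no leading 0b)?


3488082331 = 11001111111001111110100110011011 in binary

11001111111001111110100110011011


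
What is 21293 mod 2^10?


21293 & 1023 = 813

813


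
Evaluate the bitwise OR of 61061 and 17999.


0b1110111010000101 | 0b100011001001111 = 0b1110111011001111 = 61135

61135


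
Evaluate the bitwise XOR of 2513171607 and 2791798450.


0b10010101110010111111010010010111 ^ 0b10100110011001110111011010110010 = 0b110011101011001000001000100101 = 866943525

866943525


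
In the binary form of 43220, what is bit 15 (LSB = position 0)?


0b1010100011010100, position 15 = 1

1


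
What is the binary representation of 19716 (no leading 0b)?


19716 = 100110100000100 in binary

100110100000100


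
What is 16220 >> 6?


0b11111101011100 >> 6 = 0b11111101 = 253

253


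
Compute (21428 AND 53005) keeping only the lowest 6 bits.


Step 1: 21428 & 53005 = 17156
Step 2: 17156 & 63 = 4

4


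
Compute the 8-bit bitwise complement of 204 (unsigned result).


~0b11001100 = 0b110011 = 51 (8-bit unsigned)

51


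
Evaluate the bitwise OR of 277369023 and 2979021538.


0b10000100010000101000010111111 | 0b10110001100100000100001011100010 = 0b10110001100110000101001011111111 = 2979549951

2979549951


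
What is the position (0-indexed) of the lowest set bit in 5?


0b101. Lowest set bit at position 0

0


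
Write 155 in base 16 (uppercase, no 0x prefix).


155 = 9B hex

9B


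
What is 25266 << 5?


0b110001010110010 << 5 = 0b11000101011001000000 = 808512

808512


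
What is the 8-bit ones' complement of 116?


116 ^ 255 = 139

139


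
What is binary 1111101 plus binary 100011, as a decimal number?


1111101 + 100011 = 10100000 = 160

160


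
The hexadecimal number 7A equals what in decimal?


7A hex = 122 decimal

122


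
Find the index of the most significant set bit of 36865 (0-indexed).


0b1001000000000001. Highest set bit at position 15

15


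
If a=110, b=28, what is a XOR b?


110 ^ 28 = 114

114


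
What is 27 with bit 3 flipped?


27 ^ (1 << 3) = 27 ^ 8 = 19

19


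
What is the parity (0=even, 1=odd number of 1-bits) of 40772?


0b1001111101000100 has 8 ones => parity 0

0


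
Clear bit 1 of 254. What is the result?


254 & ~(1 << 1) = 252

252


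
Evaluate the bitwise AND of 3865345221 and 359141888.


0b11100110011001000111110011000101 & 0b10101011010000001001000000000 = 0b100011000000001000000000000 = 73404416

73404416


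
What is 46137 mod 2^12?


46137 & 4095 = 1081

1081


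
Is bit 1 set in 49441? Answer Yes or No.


0b1100000100100001, bit 1 = 0. No

No


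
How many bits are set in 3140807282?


0b10111011001101001110101001110010 has 18 set bits

18


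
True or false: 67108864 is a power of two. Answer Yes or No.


0b100000000000000000000000000. Only one bit set => Yes

Yes


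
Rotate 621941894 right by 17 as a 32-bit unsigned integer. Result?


Rotate 0b100101000100100001010010000110 right by 17 (32-bit) = 0b1010010000110001001010001001 = 172167817

172167817


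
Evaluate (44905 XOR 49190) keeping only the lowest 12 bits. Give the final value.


Step 1: 44905 ^ 49190 = 28495
Step 2: 28495 & 4095 = 3919

3919


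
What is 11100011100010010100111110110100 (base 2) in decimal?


11100011100010010100111110110100 in decimal = 3817426868

3817426868


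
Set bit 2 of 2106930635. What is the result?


2106930635 | (1 << 2) = 2106930635 | 4 = 2106930639

2106930639


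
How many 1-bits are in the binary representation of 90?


0b1011010 has 4 set bits

4


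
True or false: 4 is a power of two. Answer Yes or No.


0b100. Only one bit set => Yes

Yes


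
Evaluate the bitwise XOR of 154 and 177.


0b10011010 ^ 0b10110001 = 0b101011 = 43

43


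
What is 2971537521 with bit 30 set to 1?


2971537521 | (1 << 30) = 2971537521 | 1073741824 = 4045279345

4045279345


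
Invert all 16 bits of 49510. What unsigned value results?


49510 ^ 65535 = 16025

16025


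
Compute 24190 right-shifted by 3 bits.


0b101111001111110 >> 3 = 0b101111001111 = 3023

3023


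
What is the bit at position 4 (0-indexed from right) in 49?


0b110001, position 4 = 1

1


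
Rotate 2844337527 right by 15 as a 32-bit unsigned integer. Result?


Rotate 0b10101001100010010010010101110111 right by 15 (32-bit) = 0b1001010111011110101001100010010 = 1257198354

1257198354


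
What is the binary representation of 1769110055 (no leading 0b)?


1769110055 = 1101001011100100111101000100111 in binary

1101001011100100111101000100111


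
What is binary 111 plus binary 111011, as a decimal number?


111 + 111011 = 1000010 = 66

66


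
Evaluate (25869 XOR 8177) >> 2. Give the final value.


Step 1: 25869 ^ 8177 = 31484
Step 2: 31484 >> 2 = 7871

7871


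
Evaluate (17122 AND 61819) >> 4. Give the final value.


Step 1: 17122 & 61819 = 16482
Step 2: 16482 >> 4 = 1030

1030


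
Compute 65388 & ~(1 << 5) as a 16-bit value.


65388 & ~(1 << 5) = 65356

65356


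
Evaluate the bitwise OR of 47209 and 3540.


0b1011100001101001 | 0b110111010100 = 0b1011110111111101 = 48637

48637


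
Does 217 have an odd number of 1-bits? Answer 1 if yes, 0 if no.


0b11011001 has 5 ones => parity 1

1


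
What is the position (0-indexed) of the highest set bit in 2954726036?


0b10110000000111011000101010010100. Highest set bit at position 31

31


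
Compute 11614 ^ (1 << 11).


11614 ^ (1 << 11) = 11614 ^ 2048 = 9566

9566


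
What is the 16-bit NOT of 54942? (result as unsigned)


~0b1101011010011110 = 0b10100101100001 = 10593 (16-bit unsigned)

10593


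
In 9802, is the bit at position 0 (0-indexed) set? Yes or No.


0b10011001001010, bit 0 = 0. No

No


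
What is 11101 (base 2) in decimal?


11101 in decimal = 29

29


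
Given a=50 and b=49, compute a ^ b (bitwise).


50 ^ 49 = 3

3


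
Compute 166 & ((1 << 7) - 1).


166 & 127 = 38

38


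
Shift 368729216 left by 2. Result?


0b10101111110100101110010000000 << 2 = 0b1010111111010010111001000000000 = 1474916864

1474916864


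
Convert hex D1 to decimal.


D1 hex = 209 decimal

209


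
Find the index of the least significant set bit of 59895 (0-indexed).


0b1110100111110111. Lowest set bit at position 0

0


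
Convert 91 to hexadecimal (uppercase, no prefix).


91 = 5B hex

5B


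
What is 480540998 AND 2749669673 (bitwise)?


0b11100101001000111100101000110 & 0b10100011111001001010000100101001 = 0b101001000010000100000000 = 10756352

10756352


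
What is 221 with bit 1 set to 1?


221 | (1 << 1) = 221 | 2 = 223

223


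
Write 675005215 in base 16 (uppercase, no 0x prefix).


675005215 = 283BC31F hex

283BC31F


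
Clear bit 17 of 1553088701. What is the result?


1553088701 & ~(1 << 17) = 1552957629

1552957629


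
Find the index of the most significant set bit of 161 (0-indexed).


0b10100001. Highest set bit at position 7

7


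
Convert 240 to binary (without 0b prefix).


240 = 11110000 in binary

11110000


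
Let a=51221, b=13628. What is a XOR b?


51221 ^ 13628 = 64809

64809


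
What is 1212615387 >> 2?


0b1001000010001110000101011011011 >> 2 = 0b10010000100011100001010110110 = 303153846

303153846


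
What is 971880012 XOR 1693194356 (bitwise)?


0b111001111011011011011001001100 ^ 0b1100100111011000001100001110100 = 0b1011101000000011010111000111000 = 1560391224

1560391224


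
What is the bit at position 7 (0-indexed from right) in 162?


0b10100010, position 7 = 1

1


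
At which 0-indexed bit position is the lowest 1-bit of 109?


0b1101101. Lowest set bit at position 0

0


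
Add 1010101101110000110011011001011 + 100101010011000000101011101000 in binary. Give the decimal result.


1010101101110000110011011001011 + 100101010011000000101011101000 = 1111011000001000111000110110011 = 2063888819

2063888819


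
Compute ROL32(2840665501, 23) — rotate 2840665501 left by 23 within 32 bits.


Rotate 0b10101001010100010001110110011101 left by 23 (32-bit) = 0b11001110110101001010100010001110 = 3470043278

3470043278


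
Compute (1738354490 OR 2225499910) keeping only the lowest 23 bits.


Step 1: 1738354490 | 2225499910 = 3888082750
Step 2: 3888082750 & 8388607 = 4157246

4157246


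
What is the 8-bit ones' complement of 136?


136 ^ 255 = 119

119


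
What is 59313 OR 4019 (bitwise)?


0b1110011110110001 | 0b111110110011 = 0b1110111110110011 = 61363

61363


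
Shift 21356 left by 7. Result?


0b101001101101100 << 7 = 0b1010011011011000000000 = 2733568

2733568


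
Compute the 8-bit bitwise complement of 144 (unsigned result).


~0b10010000 = 0b1101111 = 111 (8-bit unsigned)

111


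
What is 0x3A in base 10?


3A hex = 58 decimal

58


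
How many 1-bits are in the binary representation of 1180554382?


0b1000110010111011101010010001110 has 16 set bits

16


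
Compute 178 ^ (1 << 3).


178 ^ (1 << 3) = 178 ^ 8 = 186

186


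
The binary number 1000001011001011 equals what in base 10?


1000001011001011 in decimal = 33483

33483


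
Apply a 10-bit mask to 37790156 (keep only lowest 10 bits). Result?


37790156 & 1023 = 460

460


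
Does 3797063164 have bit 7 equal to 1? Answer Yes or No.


0b11100010010100101001010111111100, bit 7 = 1. Yes

Yes


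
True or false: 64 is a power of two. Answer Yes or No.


0b1000000. Only one bit set => Yes

Yes


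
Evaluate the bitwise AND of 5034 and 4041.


0b1001110101010 & 0b111111001001 = 0b1110001000 = 904

904


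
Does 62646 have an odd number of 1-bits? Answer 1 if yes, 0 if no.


0b1111010010110110 has 10 ones => parity 0

0


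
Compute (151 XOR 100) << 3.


Step 1: 151 ^ 100 = 243
Step 2: 243 << 3 = 1944

1944


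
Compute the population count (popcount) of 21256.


0b101001100001000 has 5 set bits

5


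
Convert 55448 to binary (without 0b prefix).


55448 = 1101100010011000 in binary

1101100010011000


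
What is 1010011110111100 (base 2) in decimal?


1010011110111100 in decimal = 42940

42940


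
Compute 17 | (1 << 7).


17 | (1 << 7) = 17 | 128 = 145

145


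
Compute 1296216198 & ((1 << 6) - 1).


1296216198 & 63 = 6

6


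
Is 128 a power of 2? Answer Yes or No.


0b10000000. Only one bit set => Yes

Yes


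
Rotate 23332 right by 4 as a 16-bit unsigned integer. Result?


Rotate 0b101101100100100 right by 4 (16-bit) = 0b100010110110010 = 17842

17842


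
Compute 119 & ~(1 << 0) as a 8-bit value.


119 & ~(1 << 0) = 118

118


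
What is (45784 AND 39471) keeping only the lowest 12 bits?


Step 1: 45784 & 39471 = 37384
Step 2: 37384 & 4095 = 520

520


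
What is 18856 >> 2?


0b100100110101000 >> 2 = 0b1001001101010 = 4714

4714


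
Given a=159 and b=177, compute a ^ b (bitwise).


159 ^ 177 = 46

46


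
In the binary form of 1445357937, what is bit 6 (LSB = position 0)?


0b1010110001001100110100101110001, position 6 = 1

1


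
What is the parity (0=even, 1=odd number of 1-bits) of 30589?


0b111011101111101 has 12 ones => parity 0

0


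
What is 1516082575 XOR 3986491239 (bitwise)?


0b1011010010111011001010110001111 ^ 0b11101101100111010000011101100111 = 0b10110111110000001001001011101000 = 3082851048

3082851048


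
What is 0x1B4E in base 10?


1B4E hex = 6990 decimal

6990


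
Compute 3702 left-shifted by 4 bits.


0b111001110110 << 4 = 0b1110011101100000 = 59232

59232


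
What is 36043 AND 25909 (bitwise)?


0b1000110011001011 & 0b110010100110101 = 0b10000000001 = 1025

1025


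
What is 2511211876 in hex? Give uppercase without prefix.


2511211876 = 95AE0D64 hex

95AE0D64


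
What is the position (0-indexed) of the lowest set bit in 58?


0b111010. Lowest set bit at position 1

1


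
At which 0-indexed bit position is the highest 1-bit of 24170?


0b101111001101010. Highest set bit at position 14

14


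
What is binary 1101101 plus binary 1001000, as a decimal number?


1101101 + 1001000 = 10110101 = 181

181


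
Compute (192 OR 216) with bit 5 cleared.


Step 1: 192 | 216 = 216
Step 2: 216 & ~(1 << 5) = 216

216


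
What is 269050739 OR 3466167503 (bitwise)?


0b10000000010010110001101110011 | 0b11001110100110011000010011001111 = 0b11011110100110011110011111111111 = 3734628351

3734628351


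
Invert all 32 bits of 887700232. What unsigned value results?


887700232 ^ 4294967295 = 3407267063

3407267063


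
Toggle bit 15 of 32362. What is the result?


32362 ^ (1 << 15) = 32362 ^ 32768 = 65130

65130


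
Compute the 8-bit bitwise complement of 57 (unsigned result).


~0b111001 = 0b11000110 = 198 (8-bit unsigned)

198


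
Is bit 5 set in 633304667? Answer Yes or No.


0b100101101111110111011001011011, bit 5 = 0. No

No


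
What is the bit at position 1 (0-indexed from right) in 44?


0b101100, position 1 = 0

0


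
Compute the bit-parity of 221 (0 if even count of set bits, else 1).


0b11011101 has 6 ones => parity 0

0


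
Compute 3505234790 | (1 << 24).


3505234790 | (1 << 24) = 3505234790 | 16777216 = 3522012006

3522012006


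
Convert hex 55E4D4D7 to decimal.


55E4D4D7 hex = 1441060055 decimal

1441060055


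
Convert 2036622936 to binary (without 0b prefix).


2036622936 = 1111001011001000110011001011000 in binary

1111001011001000110011001011000


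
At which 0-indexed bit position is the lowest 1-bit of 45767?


0b1011001011000111. Lowest set bit at position 0

0


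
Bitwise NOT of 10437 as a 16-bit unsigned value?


~0b10100011000101 = 0b1101011100111010 = 55098 (16-bit unsigned)

55098


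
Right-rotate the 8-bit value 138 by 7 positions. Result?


Rotate 0b10001010 right by 7 (8-bit) = 0b10101 = 21

21


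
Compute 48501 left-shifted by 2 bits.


0b1011110101110101 << 2 = 0b101111010111010100 = 194004

194004


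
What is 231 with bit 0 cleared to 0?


231 & ~(1 << 0) = 230

230


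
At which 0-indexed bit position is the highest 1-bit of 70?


0b1000110. Highest set bit at position 6

6


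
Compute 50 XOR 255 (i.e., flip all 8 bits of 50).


50 ^ 255 = 205

205


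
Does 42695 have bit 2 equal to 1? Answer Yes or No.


0b1010011011000111, bit 2 = 1. Yes

Yes


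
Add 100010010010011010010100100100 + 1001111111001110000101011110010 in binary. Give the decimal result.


100010010010011010010100100100 + 1001111111001110000101011110010 = 1110010001100001011000000010110 = 1915793430

1915793430


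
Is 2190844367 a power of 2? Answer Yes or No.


0b10000010100101011010000111001111. Multiple bits set => No

No


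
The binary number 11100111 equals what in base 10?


11100111 in decimal = 231

231


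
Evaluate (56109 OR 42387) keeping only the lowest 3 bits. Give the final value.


Step 1: 56109 | 42387 = 65471
Step 2: 65471 & 7 = 7

7


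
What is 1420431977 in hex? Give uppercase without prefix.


1420431977 = 54AA1269 hex

54AA1269


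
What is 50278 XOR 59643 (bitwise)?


0b1100010001100110 ^ 0b1110100011111011 = 0b10110010011101 = 11421

11421


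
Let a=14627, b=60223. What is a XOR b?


14627 ^ 60223 = 53788

53788


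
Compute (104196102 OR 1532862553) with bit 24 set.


Step 1: 104196102 | 1532862553 = 1602087007
Step 2: 1602087007 | (1 << 24) = 1602087007 | 16777216 = 1602087007

1602087007


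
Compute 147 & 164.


0b10010011 & 0b10100100 = 0b10000000 = 128

128


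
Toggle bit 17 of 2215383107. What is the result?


2215383107 ^ (1 << 17) = 2215383107 ^ 131072 = 2215514179

2215514179


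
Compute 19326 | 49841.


0b100101101111110 | 0b1100001010110001 = 0b1100101111111111 = 52223

52223


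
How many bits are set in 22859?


0b101100101001011 has 8 set bits

8


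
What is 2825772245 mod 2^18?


2825772245 & 262143 = 122069

122069


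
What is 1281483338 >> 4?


0b1001100011000011110001001001010 >> 4 = 0b100110001100001111000100100 = 80092708

80092708


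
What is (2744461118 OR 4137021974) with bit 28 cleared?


Step 1: 2744461118 | 4137021974 = 4153800510
Step 2: 4153800510 & ~(1 << 28) = 3885365054

3885365054


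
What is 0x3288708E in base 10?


3288708E hex = 847802510 decimal

847802510


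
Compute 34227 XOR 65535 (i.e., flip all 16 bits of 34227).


34227 ^ 65535 = 31308

31308


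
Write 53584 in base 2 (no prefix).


53584 = 1101000101010000 in binary

1101000101010000


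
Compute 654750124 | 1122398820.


0b100111000001101011000110101100 | 0b1000010111001100111001001100100 = 0b1100111111001101111001111101100 = 1743188972

1743188972


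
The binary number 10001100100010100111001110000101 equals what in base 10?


10001100100010100111001110000101 in decimal = 2357883781

2357883781


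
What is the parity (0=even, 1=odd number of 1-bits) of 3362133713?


0b11001000011001100001011011010001 has 14 ones => parity 0

0


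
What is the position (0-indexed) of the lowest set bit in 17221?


0b100001101000101. Lowest set bit at position 0

0


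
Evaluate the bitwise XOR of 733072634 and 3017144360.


0b101011101100011100110011111010 ^ 0b10110011110101011111100000101000 = 0b10011000011001000011010011010010 = 2556703954

2556703954


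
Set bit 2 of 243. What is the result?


243 | (1 << 2) = 243 | 4 = 247

247


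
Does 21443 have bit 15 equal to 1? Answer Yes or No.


0b101001111000011, bit 15 = 0. No

No


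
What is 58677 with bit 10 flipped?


58677 ^ (1 << 10) = 58677 ^ 1024 = 57653

57653


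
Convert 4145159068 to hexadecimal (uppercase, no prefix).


4145159068 = F7121B9C hex

F7121B9C


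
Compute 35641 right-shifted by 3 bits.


0b1000101100111001 >> 3 = 0b1000101100111 = 4455

4455


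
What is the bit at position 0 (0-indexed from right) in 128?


0b10000000, position 0 = 0

0


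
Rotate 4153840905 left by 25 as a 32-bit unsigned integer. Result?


Rotate 0b11110111100101101001010100001001 left by 25 (32-bit) = 0b10011111011110010110100101010 = 334441770

334441770


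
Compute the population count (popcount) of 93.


0b1011101 has 5 set bits

5


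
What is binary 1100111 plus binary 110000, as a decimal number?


1100111 + 110000 = 10010111 = 151

151


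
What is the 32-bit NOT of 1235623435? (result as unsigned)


~0b1001001101001100001111000001011 = 0b10110110010110011110000111110100 = 3059343860 (32-bit unsigned)

3059343860


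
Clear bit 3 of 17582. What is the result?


17582 & ~(1 << 3) = 17574

17574


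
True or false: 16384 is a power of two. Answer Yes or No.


0b100000000000000. Only one bit set => Yes

Yes


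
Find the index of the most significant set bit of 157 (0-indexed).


0b10011101. Highest set bit at position 7

7


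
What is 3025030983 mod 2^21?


3025030983 & 2097151 = 937799

937799


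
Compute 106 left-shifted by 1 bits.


0b1101010 << 1 = 0b11010100 = 212

212


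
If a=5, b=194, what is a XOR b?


5 ^ 194 = 199

199


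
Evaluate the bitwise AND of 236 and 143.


0b11101100 & 0b10001111 = 0b10001100 = 140

140


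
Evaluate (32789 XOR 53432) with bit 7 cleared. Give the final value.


Step 1: 32789 ^ 53432 = 20653
Step 2: 20653 & ~(1 << 7) = 20525

20525


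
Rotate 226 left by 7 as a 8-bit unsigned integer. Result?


Rotate 0b11100010 left by 7 (8-bit) = 0b1110001 = 113

113


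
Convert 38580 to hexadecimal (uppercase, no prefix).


38580 = 96B4 hex

96B4


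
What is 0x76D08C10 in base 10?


76D08C10 hex = 1993378832 decimal

1993378832


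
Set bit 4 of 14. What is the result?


14 | (1 << 4) = 14 | 16 = 30

30


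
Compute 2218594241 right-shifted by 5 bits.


0b10000100001111010000111111000001 >> 5 = 0b100001000011110100001111110 = 69331070

69331070


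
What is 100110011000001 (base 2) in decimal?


100110011000001 in decimal = 19649

19649


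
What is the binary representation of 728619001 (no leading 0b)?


728619001 = 101011011011011101011111111001 in binary

101011011011011101011111111001


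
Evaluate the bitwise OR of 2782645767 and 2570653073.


0b10100101110110111100111000000111 | 0b10011001001110010000110110010001 = 0b10111101111110111100111110010111 = 3187396503

3187396503


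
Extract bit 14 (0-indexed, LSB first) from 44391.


0b1010110101100111, position 14 = 0

0


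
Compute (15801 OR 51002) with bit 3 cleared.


Step 1: 15801 | 51002 = 65467
Step 2: 65467 & ~(1 << 3) = 65459

65459


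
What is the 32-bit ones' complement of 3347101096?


3347101096 ^ 4294967295 = 947866199

947866199


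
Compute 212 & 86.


0b11010100 & 0b1010110 = 0b1010100 = 84

84


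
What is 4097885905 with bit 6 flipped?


4097885905 ^ (1 << 6) = 4097885905 ^ 64 = 4097885841

4097885841


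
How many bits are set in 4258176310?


0b11111101110011101001110100110110 has 21 set bits

21


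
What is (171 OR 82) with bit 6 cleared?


Step 1: 171 | 82 = 251
Step 2: 251 & ~(1 << 6) = 187

187


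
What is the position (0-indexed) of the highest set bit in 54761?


0b1101010111101001. Highest set bit at position 15

15


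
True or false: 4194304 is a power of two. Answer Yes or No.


0b10000000000000000000000. Only one bit set => Yes

Yes


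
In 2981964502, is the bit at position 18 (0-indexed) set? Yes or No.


0b10110001101111010010101011010110, bit 18 = 1. Yes

Yes


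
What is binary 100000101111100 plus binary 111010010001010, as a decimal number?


100000101111100 + 111010010001010 = 1011011000000110 = 46598

46598


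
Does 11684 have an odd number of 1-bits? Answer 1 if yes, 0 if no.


0b10110110100100 has 7 ones => parity 1

1


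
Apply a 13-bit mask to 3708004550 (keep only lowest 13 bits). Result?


3708004550 & 8191 = 2246

2246


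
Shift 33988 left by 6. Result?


0b1000010011000100 << 6 = 0b1000010011000100000000 = 2175232

2175232


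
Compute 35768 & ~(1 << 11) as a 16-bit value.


35768 & ~(1 << 11) = 33720

33720


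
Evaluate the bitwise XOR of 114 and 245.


0b1110010 ^ 0b11110101 = 0b10000111 = 135

135


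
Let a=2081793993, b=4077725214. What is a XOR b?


2081793993 ^ 4077725214 = 2400747991

2400747991


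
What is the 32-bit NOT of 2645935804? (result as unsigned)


~0b10011101101101011100011010111100 = 0b1100010010010100011100101000011 = 1649031491 (32-bit unsigned)

1649031491


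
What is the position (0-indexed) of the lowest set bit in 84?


0b1010100. Lowest set bit at position 2

2


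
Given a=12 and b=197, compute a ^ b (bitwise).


12 ^ 197 = 201

201


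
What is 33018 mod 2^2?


33018 & 3 = 2

2


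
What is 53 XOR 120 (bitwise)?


0b110101 ^ 0b1111000 = 0b1001101 = 77

77


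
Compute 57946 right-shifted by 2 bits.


0b1110001001011010 >> 2 = 0b11100010010110 = 14486

14486


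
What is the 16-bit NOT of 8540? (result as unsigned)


~0b10000101011100 = 0b1101111010100011 = 56995 (16-bit unsigned)

56995


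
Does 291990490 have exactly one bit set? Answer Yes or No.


0b10001011001110110101111011010. Multiple bits set => No

No


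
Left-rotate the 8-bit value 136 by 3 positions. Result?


Rotate 0b10001000 left by 3 (8-bit) = 0b1000100 = 68

68


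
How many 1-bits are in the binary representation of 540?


0b1000011100 has 4 set bits

4


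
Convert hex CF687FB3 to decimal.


CF687FB3 hex = 3479732147 decimal

3479732147


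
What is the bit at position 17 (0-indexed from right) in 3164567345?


0b10111100100111110111011100110001, position 17 = 1

1


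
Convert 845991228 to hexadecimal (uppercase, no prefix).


845991228 = 326CCD3C hex

326CCD3C


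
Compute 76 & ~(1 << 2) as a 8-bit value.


76 & ~(1 << 2) = 72

72


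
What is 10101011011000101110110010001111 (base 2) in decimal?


10101011011000101110110010001111 in decimal = 2875387023

2875387023


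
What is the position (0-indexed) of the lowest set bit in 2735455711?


0b10100011000010111011110111011111. Lowest set bit at position 0

0


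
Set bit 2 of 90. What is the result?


90 | (1 << 2) = 90 | 4 = 94

94


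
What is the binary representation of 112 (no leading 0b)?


112 = 1110000 in binary

1110000


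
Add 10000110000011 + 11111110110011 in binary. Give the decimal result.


10000110000011 + 11111110110011 = 110000100110110 = 24886

24886


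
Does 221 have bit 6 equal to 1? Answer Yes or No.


0b11011101, bit 6 = 1. Yes

Yes


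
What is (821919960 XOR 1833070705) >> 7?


Step 1: 821919960 ^ 1833070705 = 1572860073
Step 2: 1572860073 >> 7 = 12287969

12287969


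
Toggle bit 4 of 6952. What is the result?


6952 ^ (1 << 4) = 6952 ^ 16 = 6968

6968


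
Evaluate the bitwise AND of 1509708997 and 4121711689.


0b1011001111111000101010011000101 & 0b11110101101011000101010001001001 = 0b1010001101011000101010001000001 = 1370248257

1370248257


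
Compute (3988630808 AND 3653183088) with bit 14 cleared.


Step 1: 3988630808 & 3653183088 = 3384615952
Step 2: 3384615952 & ~(1 << 14) = 3384615952

3384615952


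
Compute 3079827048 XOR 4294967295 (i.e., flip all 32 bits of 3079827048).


3079827048 ^ 4294967295 = 1215140247

1215140247


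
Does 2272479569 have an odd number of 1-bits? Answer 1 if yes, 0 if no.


0b10000111011100110100100101010001 has 15 ones => parity 1

1


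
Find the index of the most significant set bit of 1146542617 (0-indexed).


0b1000100010101101101101000011001. Highest set bit at position 30

30


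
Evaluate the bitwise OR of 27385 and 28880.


0b110101011111001 | 0b111000011010000 = 0b111101011111001 = 31481

31481


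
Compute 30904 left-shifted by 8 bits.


0b111100010111000 << 8 = 0b11110001011100000000000 = 7911424

7911424


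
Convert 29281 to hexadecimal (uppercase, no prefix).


29281 = 7261 hex

7261


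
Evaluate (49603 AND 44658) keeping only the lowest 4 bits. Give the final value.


Step 1: 49603 & 44658 = 32834
Step 2: 32834 & 15 = 2

2


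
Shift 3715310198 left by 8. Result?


0b11011101011100110010001001110110 << 8 = 0b1101110101110011001000100111011000000000 = 951119410688

951119410688


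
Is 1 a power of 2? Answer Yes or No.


0b1. Only one bit set => Yes

Yes


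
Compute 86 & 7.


0b1010110 & 0b111 = 0b110 = 6

6


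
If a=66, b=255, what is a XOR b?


66 ^ 255 = 189

189


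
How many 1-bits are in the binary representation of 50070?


0b1100001110010110 has 8 set bits

8


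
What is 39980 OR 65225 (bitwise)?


0b1001110000101100 | 0b1111111011001001 = 0b1111111011101101 = 65261

65261


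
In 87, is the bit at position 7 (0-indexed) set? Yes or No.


0b1010111, bit 7 = 0. No

No


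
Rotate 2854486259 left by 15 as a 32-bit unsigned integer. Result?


Rotate 0b10101010001001000000000011110011 left by 15 (32-bit) = 0b11110011101010100010010 = 7984402

7984402


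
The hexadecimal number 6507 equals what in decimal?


6507 hex = 25863 decimal

25863


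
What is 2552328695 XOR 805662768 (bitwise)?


0b10011000001000010111000111110111 ^ 0b110000000001010111000000110000 = 0b10101000001001000000000111000111 = 2820932039

2820932039


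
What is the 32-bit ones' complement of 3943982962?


3943982962 ^ 4294967295 = 350984333

350984333


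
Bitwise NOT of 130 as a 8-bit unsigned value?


~0b10000010 = 0b1111101 = 125 (8-bit unsigned)

125


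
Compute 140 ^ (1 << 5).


140 ^ (1 << 5) = 140 ^ 32 = 172

172


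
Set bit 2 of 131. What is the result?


131 | (1 << 2) = 131 | 4 = 135

135


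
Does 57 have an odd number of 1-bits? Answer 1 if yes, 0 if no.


0b111001 has 4 ones => parity 0

0


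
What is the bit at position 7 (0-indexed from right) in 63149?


0b1111011010101101, position 7 = 1

1


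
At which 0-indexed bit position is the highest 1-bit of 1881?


0b11101011001. Highest set bit at position 10

10


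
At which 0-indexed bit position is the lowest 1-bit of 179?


0b10110011. Lowest set bit at position 0

0


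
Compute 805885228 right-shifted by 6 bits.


0b110000000010001101010100101100 >> 6 = 0b110000000010001101010100 = 12591956

12591956


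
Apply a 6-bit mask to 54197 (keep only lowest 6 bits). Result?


54197 & 63 = 53

53


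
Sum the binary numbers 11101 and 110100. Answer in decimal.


11101 + 110100 = 1010001 = 81

81


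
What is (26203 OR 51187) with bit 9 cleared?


Step 1: 26203 | 51187 = 59387
Step 2: 59387 & ~(1 << 9) = 58875

58875


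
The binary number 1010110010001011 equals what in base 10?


1010110010001011 in decimal = 44171

44171


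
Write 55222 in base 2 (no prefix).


55222 = 1101011110110110 in binary

1101011110110110


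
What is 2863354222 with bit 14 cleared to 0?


2863354222 & ~(1 << 14) = 2863337838

2863337838


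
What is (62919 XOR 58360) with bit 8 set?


Step 1: 62919 ^ 58360 = 5695
Step 2: 5695 | (1 << 8) = 5695 | 256 = 5951

5951


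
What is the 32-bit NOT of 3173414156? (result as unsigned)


~0b10111101001001100111010100001100 = 0b1000010110110011000101011110011 = 1121553139 (32-bit unsigned)

1121553139


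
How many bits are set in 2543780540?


0b10010111100111110000001010111100 has 17 set bits

17


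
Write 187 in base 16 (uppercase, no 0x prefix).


187 = BB hex

BB


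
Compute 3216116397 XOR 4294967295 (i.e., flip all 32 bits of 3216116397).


3216116397 ^ 4294967295 = 1078850898

1078850898


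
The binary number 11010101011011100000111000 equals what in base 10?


11010101011011100000111000 in decimal = 55949368

55949368


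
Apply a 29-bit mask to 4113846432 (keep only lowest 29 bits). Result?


4113846432 & 536870911 = 355750048

355750048


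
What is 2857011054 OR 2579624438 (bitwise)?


0b10101010010010101000011101101110 | 0b10011001110000011111000111110110 = 0b10111011110010111111011111111110 = 3150706686

3150706686


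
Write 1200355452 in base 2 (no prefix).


1200355452 = 1000111100010111111100001111100 in binary

1000111100010111111100001111100


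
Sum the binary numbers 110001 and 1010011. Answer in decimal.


110001 + 1010011 = 10000100 = 132

132


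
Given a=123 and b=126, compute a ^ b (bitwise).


123 ^ 126 = 5

5


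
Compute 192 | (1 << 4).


192 | (1 << 4) = 192 | 16 = 208

208


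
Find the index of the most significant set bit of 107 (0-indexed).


0b1101011. Highest set bit at position 6

6


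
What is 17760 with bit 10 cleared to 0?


17760 & ~(1 << 10) = 16736

16736


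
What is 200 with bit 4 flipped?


200 ^ (1 << 4) = 200 ^ 16 = 216

216


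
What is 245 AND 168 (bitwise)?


0b11110101 & 0b10101000 = 0b10100000 = 160

160


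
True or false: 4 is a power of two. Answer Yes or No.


0b100. Only one bit set => Yes

Yes


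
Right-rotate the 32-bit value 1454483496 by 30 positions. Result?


Rotate 0b1010110101100011010100000101000 right by 30 (32-bit) = 0b1011010110001101010000010100001 = 1522966689

1522966689


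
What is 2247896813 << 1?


0b10000101111111000010111011101101 << 1 = 0b100001011111110000101110111011010 = 4495793626

4495793626


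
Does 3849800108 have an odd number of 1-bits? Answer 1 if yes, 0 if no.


0b11100101011101110100100110101100 has 18 ones => parity 0

0


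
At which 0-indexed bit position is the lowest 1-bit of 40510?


0b1001111000111110. Lowest set bit at position 1

1


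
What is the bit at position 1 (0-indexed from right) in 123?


0b1111011, position 1 = 1

1


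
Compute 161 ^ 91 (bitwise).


0b10100001 ^ 0b1011011 = 0b11111010 = 250

250


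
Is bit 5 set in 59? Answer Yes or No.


0b111011, bit 5 = 1. Yes

Yes


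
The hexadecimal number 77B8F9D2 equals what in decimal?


77B8F9D2 hex = 2008611282 decimal

2008611282
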